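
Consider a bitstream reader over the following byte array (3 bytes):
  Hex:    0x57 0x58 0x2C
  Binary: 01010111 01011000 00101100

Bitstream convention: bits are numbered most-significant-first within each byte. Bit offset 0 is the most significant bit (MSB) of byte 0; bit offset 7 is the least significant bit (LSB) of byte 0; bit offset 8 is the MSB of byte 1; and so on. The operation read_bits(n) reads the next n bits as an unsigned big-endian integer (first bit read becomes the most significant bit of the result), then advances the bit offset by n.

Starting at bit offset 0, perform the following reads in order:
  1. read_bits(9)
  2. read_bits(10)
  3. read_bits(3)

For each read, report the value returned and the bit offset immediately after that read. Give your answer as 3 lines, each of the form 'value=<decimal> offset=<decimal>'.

Read 1: bits[0:9] width=9 -> value=174 (bin 010101110); offset now 9 = byte 1 bit 1; 15 bits remain
Read 2: bits[9:19] width=10 -> value=705 (bin 1011000001); offset now 19 = byte 2 bit 3; 5 bits remain
Read 3: bits[19:22] width=3 -> value=3 (bin 011); offset now 22 = byte 2 bit 6; 2 bits remain

Answer: value=174 offset=9
value=705 offset=19
value=3 offset=22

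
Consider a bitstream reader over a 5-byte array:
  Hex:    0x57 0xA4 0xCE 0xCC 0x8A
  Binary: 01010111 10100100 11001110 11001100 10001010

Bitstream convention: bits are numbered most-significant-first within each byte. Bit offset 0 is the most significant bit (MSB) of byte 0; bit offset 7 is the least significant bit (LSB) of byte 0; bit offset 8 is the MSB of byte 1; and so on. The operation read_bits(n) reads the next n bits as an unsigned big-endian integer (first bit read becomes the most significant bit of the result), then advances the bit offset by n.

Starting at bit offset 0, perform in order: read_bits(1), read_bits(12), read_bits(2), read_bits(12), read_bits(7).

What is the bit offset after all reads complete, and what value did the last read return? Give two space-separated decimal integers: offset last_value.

Read 1: bits[0:1] width=1 -> value=0 (bin 0); offset now 1 = byte 0 bit 1; 39 bits remain
Read 2: bits[1:13] width=12 -> value=2804 (bin 101011110100); offset now 13 = byte 1 bit 5; 27 bits remain
Read 3: bits[13:15] width=2 -> value=2 (bin 10); offset now 15 = byte 1 bit 7; 25 bits remain
Read 4: bits[15:27] width=12 -> value=1654 (bin 011001110110); offset now 27 = byte 3 bit 3; 13 bits remain
Read 5: bits[27:34] width=7 -> value=50 (bin 0110010); offset now 34 = byte 4 bit 2; 6 bits remain

Answer: 34 50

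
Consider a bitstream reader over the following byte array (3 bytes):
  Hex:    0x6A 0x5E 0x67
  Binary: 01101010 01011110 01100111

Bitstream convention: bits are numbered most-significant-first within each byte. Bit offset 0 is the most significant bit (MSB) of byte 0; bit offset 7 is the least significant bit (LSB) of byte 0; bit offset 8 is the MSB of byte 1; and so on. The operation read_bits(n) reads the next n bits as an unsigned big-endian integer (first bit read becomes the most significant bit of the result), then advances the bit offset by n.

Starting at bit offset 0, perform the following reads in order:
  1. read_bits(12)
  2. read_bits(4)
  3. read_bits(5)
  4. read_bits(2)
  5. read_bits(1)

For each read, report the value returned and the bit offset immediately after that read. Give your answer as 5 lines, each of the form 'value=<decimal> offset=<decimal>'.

Answer: value=1701 offset=12
value=14 offset=16
value=12 offset=21
value=3 offset=23
value=1 offset=24

Derivation:
Read 1: bits[0:12] width=12 -> value=1701 (bin 011010100101); offset now 12 = byte 1 bit 4; 12 bits remain
Read 2: bits[12:16] width=4 -> value=14 (bin 1110); offset now 16 = byte 2 bit 0; 8 bits remain
Read 3: bits[16:21] width=5 -> value=12 (bin 01100); offset now 21 = byte 2 bit 5; 3 bits remain
Read 4: bits[21:23] width=2 -> value=3 (bin 11); offset now 23 = byte 2 bit 7; 1 bits remain
Read 5: bits[23:24] width=1 -> value=1 (bin 1); offset now 24 = byte 3 bit 0; 0 bits remain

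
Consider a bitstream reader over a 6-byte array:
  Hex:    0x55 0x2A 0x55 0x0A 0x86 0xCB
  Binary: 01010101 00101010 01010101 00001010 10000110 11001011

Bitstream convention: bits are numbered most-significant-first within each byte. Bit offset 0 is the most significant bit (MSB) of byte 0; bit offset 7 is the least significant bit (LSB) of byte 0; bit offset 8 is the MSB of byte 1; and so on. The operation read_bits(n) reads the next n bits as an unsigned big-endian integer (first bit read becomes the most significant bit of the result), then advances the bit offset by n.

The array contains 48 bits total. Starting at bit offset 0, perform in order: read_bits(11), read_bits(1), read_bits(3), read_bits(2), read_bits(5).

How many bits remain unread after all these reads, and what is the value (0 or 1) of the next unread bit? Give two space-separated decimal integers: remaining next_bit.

Answer: 26 0

Derivation:
Read 1: bits[0:11] width=11 -> value=681 (bin 01010101001); offset now 11 = byte 1 bit 3; 37 bits remain
Read 2: bits[11:12] width=1 -> value=0 (bin 0); offset now 12 = byte 1 bit 4; 36 bits remain
Read 3: bits[12:15] width=3 -> value=5 (bin 101); offset now 15 = byte 1 bit 7; 33 bits remain
Read 4: bits[15:17] width=2 -> value=0 (bin 00); offset now 17 = byte 2 bit 1; 31 bits remain
Read 5: bits[17:22] width=5 -> value=21 (bin 10101); offset now 22 = byte 2 bit 6; 26 bits remain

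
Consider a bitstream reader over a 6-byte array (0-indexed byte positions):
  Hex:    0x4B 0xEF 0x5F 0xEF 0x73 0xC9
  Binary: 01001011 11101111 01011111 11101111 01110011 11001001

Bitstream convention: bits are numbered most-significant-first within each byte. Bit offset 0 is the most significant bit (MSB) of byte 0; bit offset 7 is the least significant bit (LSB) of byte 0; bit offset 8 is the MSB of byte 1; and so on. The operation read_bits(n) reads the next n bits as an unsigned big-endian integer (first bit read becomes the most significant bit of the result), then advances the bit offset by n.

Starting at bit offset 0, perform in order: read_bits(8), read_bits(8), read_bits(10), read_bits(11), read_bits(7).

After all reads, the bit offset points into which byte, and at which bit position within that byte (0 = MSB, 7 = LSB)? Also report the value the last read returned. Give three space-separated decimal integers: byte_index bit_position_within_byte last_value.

Read 1: bits[0:8] width=8 -> value=75 (bin 01001011); offset now 8 = byte 1 bit 0; 40 bits remain
Read 2: bits[8:16] width=8 -> value=239 (bin 11101111); offset now 16 = byte 2 bit 0; 32 bits remain
Read 3: bits[16:26] width=10 -> value=383 (bin 0101111111); offset now 26 = byte 3 bit 2; 22 bits remain
Read 4: bits[26:37] width=11 -> value=1518 (bin 10111101110); offset now 37 = byte 4 bit 5; 11 bits remain
Read 5: bits[37:44] width=7 -> value=60 (bin 0111100); offset now 44 = byte 5 bit 4; 4 bits remain

Answer: 5 4 60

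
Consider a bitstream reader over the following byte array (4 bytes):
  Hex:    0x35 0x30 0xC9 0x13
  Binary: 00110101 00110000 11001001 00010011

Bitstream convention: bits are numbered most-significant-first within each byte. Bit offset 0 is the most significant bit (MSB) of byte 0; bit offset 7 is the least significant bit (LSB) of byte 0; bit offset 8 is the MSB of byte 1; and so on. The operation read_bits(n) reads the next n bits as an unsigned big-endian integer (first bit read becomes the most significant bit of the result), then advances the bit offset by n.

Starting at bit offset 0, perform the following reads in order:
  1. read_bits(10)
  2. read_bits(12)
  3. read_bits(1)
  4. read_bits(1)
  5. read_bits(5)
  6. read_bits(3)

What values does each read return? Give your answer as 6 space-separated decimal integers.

Read 1: bits[0:10] width=10 -> value=212 (bin 0011010100); offset now 10 = byte 1 bit 2; 22 bits remain
Read 2: bits[10:22] width=12 -> value=3122 (bin 110000110010); offset now 22 = byte 2 bit 6; 10 bits remain
Read 3: bits[22:23] width=1 -> value=0 (bin 0); offset now 23 = byte 2 bit 7; 9 bits remain
Read 4: bits[23:24] width=1 -> value=1 (bin 1); offset now 24 = byte 3 bit 0; 8 bits remain
Read 5: bits[24:29] width=5 -> value=2 (bin 00010); offset now 29 = byte 3 bit 5; 3 bits remain
Read 6: bits[29:32] width=3 -> value=3 (bin 011); offset now 32 = byte 4 bit 0; 0 bits remain

Answer: 212 3122 0 1 2 3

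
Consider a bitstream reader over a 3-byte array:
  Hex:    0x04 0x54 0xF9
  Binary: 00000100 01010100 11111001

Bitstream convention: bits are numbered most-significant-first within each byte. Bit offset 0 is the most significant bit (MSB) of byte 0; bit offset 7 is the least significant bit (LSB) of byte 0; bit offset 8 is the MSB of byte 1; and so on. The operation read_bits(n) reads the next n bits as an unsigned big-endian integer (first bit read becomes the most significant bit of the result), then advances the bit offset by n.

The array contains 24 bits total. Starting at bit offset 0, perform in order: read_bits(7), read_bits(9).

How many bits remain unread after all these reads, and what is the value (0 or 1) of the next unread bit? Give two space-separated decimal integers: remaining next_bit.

Read 1: bits[0:7] width=7 -> value=2 (bin 0000010); offset now 7 = byte 0 bit 7; 17 bits remain
Read 2: bits[7:16] width=9 -> value=84 (bin 001010100); offset now 16 = byte 2 bit 0; 8 bits remain

Answer: 8 1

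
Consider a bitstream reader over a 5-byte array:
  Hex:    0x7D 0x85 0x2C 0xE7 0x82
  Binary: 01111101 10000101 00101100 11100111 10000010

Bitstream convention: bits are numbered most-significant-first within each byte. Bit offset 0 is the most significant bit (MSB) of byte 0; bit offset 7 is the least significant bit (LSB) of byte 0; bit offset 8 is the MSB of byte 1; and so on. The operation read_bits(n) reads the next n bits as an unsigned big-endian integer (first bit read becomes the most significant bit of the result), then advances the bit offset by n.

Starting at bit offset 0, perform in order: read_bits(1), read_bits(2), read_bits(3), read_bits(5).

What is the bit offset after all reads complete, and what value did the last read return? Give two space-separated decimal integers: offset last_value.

Read 1: bits[0:1] width=1 -> value=0 (bin 0); offset now 1 = byte 0 bit 1; 39 bits remain
Read 2: bits[1:3] width=2 -> value=3 (bin 11); offset now 3 = byte 0 bit 3; 37 bits remain
Read 3: bits[3:6] width=3 -> value=7 (bin 111); offset now 6 = byte 0 bit 6; 34 bits remain
Read 4: bits[6:11] width=5 -> value=12 (bin 01100); offset now 11 = byte 1 bit 3; 29 bits remain

Answer: 11 12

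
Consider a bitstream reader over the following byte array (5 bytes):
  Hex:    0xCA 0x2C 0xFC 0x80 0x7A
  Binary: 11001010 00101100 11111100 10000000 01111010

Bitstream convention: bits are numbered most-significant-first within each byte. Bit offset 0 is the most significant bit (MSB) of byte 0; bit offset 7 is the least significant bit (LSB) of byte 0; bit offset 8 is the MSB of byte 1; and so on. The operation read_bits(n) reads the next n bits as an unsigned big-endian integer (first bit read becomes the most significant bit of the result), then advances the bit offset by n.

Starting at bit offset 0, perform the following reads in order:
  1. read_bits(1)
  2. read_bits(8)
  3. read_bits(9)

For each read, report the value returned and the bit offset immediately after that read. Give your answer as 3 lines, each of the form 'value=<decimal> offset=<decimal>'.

Answer: value=1 offset=1
value=148 offset=9
value=179 offset=18

Derivation:
Read 1: bits[0:1] width=1 -> value=1 (bin 1); offset now 1 = byte 0 bit 1; 39 bits remain
Read 2: bits[1:9] width=8 -> value=148 (bin 10010100); offset now 9 = byte 1 bit 1; 31 bits remain
Read 3: bits[9:18] width=9 -> value=179 (bin 010110011); offset now 18 = byte 2 bit 2; 22 bits remain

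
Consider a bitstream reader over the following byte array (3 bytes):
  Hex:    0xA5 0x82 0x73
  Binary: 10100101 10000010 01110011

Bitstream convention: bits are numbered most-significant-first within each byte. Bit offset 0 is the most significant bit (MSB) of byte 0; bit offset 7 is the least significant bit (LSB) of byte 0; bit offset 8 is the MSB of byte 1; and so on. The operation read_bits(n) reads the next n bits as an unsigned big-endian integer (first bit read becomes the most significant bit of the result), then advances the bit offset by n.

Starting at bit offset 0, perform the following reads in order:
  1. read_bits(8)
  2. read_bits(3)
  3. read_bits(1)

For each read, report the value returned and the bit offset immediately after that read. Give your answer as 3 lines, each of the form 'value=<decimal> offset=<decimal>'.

Answer: value=165 offset=8
value=4 offset=11
value=0 offset=12

Derivation:
Read 1: bits[0:8] width=8 -> value=165 (bin 10100101); offset now 8 = byte 1 bit 0; 16 bits remain
Read 2: bits[8:11] width=3 -> value=4 (bin 100); offset now 11 = byte 1 bit 3; 13 bits remain
Read 3: bits[11:12] width=1 -> value=0 (bin 0); offset now 12 = byte 1 bit 4; 12 bits remain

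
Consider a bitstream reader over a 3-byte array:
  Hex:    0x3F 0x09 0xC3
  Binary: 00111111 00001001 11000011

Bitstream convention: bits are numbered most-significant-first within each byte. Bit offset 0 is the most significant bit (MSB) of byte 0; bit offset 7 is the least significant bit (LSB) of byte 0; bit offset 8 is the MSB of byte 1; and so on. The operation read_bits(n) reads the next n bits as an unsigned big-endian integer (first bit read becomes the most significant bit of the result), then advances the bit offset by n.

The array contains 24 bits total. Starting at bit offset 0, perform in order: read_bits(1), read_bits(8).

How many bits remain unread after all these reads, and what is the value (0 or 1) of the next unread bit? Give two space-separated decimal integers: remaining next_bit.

Read 1: bits[0:1] width=1 -> value=0 (bin 0); offset now 1 = byte 0 bit 1; 23 bits remain
Read 2: bits[1:9] width=8 -> value=126 (bin 01111110); offset now 9 = byte 1 bit 1; 15 bits remain

Answer: 15 0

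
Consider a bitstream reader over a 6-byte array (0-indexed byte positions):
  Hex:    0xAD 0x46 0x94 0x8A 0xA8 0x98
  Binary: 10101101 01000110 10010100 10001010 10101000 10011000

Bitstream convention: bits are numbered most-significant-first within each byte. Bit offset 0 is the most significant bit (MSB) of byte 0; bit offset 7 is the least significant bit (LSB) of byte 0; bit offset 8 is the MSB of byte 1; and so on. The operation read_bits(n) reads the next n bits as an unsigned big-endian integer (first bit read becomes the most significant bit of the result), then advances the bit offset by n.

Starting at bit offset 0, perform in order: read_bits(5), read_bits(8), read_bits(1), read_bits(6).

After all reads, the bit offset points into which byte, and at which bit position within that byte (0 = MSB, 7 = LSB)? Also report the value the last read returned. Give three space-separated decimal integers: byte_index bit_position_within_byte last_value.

Read 1: bits[0:5] width=5 -> value=21 (bin 10101); offset now 5 = byte 0 bit 5; 43 bits remain
Read 2: bits[5:13] width=8 -> value=168 (bin 10101000); offset now 13 = byte 1 bit 5; 35 bits remain
Read 3: bits[13:14] width=1 -> value=1 (bin 1); offset now 14 = byte 1 bit 6; 34 bits remain
Read 4: bits[14:20] width=6 -> value=41 (bin 101001); offset now 20 = byte 2 bit 4; 28 bits remain

Answer: 2 4 41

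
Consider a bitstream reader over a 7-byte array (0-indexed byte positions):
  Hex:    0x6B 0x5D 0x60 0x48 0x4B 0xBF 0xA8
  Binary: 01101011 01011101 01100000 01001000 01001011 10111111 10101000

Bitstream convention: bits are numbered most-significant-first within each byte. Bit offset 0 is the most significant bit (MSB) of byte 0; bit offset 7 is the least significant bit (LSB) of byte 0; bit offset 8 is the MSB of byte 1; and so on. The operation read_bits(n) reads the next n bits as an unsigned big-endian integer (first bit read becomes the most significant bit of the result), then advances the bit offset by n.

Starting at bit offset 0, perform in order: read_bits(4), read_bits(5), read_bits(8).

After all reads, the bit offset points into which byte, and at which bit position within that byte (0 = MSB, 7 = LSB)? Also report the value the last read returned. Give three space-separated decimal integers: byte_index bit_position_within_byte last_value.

Answer: 2 1 186

Derivation:
Read 1: bits[0:4] width=4 -> value=6 (bin 0110); offset now 4 = byte 0 bit 4; 52 bits remain
Read 2: bits[4:9] width=5 -> value=22 (bin 10110); offset now 9 = byte 1 bit 1; 47 bits remain
Read 3: bits[9:17] width=8 -> value=186 (bin 10111010); offset now 17 = byte 2 bit 1; 39 bits remain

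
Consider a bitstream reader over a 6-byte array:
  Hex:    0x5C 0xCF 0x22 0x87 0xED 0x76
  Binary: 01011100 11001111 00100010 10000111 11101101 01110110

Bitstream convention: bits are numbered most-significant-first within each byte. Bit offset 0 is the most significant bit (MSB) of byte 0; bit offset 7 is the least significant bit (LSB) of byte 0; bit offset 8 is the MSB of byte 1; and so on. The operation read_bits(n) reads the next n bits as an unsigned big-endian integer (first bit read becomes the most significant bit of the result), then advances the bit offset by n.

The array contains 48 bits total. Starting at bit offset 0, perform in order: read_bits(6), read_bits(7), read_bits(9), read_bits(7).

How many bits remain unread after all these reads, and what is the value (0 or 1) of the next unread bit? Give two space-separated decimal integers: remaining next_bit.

Answer: 19 1

Derivation:
Read 1: bits[0:6] width=6 -> value=23 (bin 010111); offset now 6 = byte 0 bit 6; 42 bits remain
Read 2: bits[6:13] width=7 -> value=25 (bin 0011001); offset now 13 = byte 1 bit 5; 35 bits remain
Read 3: bits[13:22] width=9 -> value=456 (bin 111001000); offset now 22 = byte 2 bit 6; 26 bits remain
Read 4: bits[22:29] width=7 -> value=80 (bin 1010000); offset now 29 = byte 3 bit 5; 19 bits remain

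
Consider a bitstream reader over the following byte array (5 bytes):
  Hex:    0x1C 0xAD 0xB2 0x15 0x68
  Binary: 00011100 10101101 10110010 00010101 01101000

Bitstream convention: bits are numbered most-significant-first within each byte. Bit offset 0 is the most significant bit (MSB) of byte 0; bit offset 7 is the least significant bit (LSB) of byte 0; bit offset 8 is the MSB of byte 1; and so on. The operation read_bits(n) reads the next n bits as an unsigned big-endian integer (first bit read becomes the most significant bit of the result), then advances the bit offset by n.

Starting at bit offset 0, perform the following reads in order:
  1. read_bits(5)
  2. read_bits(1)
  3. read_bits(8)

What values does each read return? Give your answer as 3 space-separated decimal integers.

Read 1: bits[0:5] width=5 -> value=3 (bin 00011); offset now 5 = byte 0 bit 5; 35 bits remain
Read 2: bits[5:6] width=1 -> value=1 (bin 1); offset now 6 = byte 0 bit 6; 34 bits remain
Read 3: bits[6:14] width=8 -> value=43 (bin 00101011); offset now 14 = byte 1 bit 6; 26 bits remain

Answer: 3 1 43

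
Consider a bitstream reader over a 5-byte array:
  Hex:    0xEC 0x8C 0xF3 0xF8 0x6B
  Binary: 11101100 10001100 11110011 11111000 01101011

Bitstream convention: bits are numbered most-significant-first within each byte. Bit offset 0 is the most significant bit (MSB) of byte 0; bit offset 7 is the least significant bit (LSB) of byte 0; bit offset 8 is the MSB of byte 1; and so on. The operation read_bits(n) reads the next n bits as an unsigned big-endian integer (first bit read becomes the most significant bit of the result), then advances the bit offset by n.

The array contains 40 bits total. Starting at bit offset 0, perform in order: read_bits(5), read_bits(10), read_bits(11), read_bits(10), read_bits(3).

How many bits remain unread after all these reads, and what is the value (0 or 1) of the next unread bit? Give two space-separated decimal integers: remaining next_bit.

Read 1: bits[0:5] width=5 -> value=29 (bin 11101); offset now 5 = byte 0 bit 5; 35 bits remain
Read 2: bits[5:15] width=10 -> value=582 (bin 1001000110); offset now 15 = byte 1 bit 7; 25 bits remain
Read 3: bits[15:26] width=11 -> value=975 (bin 01111001111); offset now 26 = byte 3 bit 2; 14 bits remain
Read 4: bits[26:36] width=10 -> value=902 (bin 1110000110); offset now 36 = byte 4 bit 4; 4 bits remain
Read 5: bits[36:39] width=3 -> value=5 (bin 101); offset now 39 = byte 4 bit 7; 1 bits remain

Answer: 1 1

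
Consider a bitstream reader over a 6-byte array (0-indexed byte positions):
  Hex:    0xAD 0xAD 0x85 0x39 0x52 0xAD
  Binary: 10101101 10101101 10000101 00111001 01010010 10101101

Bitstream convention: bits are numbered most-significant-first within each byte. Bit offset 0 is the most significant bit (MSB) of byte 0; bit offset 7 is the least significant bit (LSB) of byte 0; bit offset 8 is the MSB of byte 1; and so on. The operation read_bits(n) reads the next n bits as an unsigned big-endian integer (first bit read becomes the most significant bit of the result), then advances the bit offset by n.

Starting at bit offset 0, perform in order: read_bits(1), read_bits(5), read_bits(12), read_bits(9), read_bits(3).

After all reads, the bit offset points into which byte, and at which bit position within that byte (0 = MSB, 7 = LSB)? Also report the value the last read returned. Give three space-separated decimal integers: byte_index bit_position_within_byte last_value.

Read 1: bits[0:1] width=1 -> value=1 (bin 1); offset now 1 = byte 0 bit 1; 47 bits remain
Read 2: bits[1:6] width=5 -> value=11 (bin 01011); offset now 6 = byte 0 bit 6; 42 bits remain
Read 3: bits[6:18] width=12 -> value=1718 (bin 011010110110); offset now 18 = byte 2 bit 2; 30 bits remain
Read 4: bits[18:27] width=9 -> value=41 (bin 000101001); offset now 27 = byte 3 bit 3; 21 bits remain
Read 5: bits[27:30] width=3 -> value=6 (bin 110); offset now 30 = byte 3 bit 6; 18 bits remain

Answer: 3 6 6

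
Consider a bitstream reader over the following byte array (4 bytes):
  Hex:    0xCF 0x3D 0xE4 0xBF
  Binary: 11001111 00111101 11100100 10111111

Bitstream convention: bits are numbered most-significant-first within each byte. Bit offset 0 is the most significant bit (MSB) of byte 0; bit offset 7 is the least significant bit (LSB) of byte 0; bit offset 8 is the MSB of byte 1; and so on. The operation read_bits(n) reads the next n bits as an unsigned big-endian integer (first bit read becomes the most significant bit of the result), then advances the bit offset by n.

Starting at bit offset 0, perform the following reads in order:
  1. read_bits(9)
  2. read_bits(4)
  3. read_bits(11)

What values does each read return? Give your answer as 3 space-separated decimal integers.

Read 1: bits[0:9] width=9 -> value=414 (bin 110011110); offset now 9 = byte 1 bit 1; 23 bits remain
Read 2: bits[9:13] width=4 -> value=7 (bin 0111); offset now 13 = byte 1 bit 5; 19 bits remain
Read 3: bits[13:24] width=11 -> value=1508 (bin 10111100100); offset now 24 = byte 3 bit 0; 8 bits remain

Answer: 414 7 1508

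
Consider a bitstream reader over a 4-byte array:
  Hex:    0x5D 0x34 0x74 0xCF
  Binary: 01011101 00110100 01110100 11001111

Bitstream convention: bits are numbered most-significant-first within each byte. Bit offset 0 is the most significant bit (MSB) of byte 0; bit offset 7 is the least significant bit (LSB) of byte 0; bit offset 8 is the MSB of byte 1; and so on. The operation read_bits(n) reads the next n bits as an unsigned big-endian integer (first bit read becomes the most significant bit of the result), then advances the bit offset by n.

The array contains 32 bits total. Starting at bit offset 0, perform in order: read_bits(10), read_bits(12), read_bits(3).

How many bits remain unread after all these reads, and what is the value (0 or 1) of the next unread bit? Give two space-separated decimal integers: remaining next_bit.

Answer: 7 1

Derivation:
Read 1: bits[0:10] width=10 -> value=372 (bin 0101110100); offset now 10 = byte 1 bit 2; 22 bits remain
Read 2: bits[10:22] width=12 -> value=3357 (bin 110100011101); offset now 22 = byte 2 bit 6; 10 bits remain
Read 3: bits[22:25] width=3 -> value=1 (bin 001); offset now 25 = byte 3 bit 1; 7 bits remain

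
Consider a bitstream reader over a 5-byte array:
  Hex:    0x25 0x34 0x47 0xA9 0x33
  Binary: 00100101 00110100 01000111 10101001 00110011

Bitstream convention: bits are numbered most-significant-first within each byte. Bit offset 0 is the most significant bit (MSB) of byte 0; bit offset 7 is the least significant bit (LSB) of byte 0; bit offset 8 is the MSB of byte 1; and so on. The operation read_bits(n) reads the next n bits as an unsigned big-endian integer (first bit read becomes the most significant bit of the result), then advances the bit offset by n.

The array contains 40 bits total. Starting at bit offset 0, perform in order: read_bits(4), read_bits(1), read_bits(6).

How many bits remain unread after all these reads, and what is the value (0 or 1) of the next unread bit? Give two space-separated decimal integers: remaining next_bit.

Read 1: bits[0:4] width=4 -> value=2 (bin 0010); offset now 4 = byte 0 bit 4; 36 bits remain
Read 2: bits[4:5] width=1 -> value=0 (bin 0); offset now 5 = byte 0 bit 5; 35 bits remain
Read 3: bits[5:11] width=6 -> value=41 (bin 101001); offset now 11 = byte 1 bit 3; 29 bits remain

Answer: 29 1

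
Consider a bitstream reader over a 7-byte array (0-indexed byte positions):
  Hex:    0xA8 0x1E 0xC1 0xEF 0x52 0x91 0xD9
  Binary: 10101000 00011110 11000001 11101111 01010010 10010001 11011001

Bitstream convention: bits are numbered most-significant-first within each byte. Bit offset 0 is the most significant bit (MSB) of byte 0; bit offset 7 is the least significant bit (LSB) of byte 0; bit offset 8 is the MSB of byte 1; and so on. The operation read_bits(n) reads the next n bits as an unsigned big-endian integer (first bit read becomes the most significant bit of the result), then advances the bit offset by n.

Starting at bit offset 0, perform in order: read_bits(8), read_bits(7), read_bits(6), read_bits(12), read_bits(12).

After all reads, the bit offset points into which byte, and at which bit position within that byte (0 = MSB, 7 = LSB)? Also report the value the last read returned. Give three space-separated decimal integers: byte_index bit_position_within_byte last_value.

Read 1: bits[0:8] width=8 -> value=168 (bin 10101000); offset now 8 = byte 1 bit 0; 48 bits remain
Read 2: bits[8:15] width=7 -> value=15 (bin 0001111); offset now 15 = byte 1 bit 7; 41 bits remain
Read 3: bits[15:21] width=6 -> value=24 (bin 011000); offset now 21 = byte 2 bit 5; 35 bits remain
Read 4: bits[21:33] width=12 -> value=990 (bin 001111011110); offset now 33 = byte 4 bit 1; 23 bits remain
Read 5: bits[33:45] width=12 -> value=2642 (bin 101001010010); offset now 45 = byte 5 bit 5; 11 bits remain

Answer: 5 5 2642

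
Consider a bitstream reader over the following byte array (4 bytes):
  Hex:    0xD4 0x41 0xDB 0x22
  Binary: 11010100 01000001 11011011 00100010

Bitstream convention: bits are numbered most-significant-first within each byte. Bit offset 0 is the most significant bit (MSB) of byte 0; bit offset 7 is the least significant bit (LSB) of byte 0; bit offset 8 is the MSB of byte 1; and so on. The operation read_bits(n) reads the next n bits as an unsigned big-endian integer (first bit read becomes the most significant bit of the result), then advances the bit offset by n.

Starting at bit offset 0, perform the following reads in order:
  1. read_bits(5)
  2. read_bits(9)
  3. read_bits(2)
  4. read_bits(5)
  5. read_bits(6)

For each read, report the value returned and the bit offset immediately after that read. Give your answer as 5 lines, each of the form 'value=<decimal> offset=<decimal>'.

Answer: value=26 offset=5
value=272 offset=14
value=1 offset=16
value=27 offset=21
value=25 offset=27

Derivation:
Read 1: bits[0:5] width=5 -> value=26 (bin 11010); offset now 5 = byte 0 bit 5; 27 bits remain
Read 2: bits[5:14] width=9 -> value=272 (bin 100010000); offset now 14 = byte 1 bit 6; 18 bits remain
Read 3: bits[14:16] width=2 -> value=1 (bin 01); offset now 16 = byte 2 bit 0; 16 bits remain
Read 4: bits[16:21] width=5 -> value=27 (bin 11011); offset now 21 = byte 2 bit 5; 11 bits remain
Read 5: bits[21:27] width=6 -> value=25 (bin 011001); offset now 27 = byte 3 bit 3; 5 bits remain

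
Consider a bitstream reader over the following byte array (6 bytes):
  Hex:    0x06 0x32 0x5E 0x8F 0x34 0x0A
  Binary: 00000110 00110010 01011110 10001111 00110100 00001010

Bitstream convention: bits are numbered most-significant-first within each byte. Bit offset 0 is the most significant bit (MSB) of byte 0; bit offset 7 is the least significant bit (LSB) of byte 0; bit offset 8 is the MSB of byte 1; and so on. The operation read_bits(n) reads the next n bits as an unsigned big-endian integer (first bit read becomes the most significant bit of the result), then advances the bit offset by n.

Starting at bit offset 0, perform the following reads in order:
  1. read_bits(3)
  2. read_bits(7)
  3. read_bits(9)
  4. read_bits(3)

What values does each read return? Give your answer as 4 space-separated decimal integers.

Read 1: bits[0:3] width=3 -> value=0 (bin 000); offset now 3 = byte 0 bit 3; 45 bits remain
Read 2: bits[3:10] width=7 -> value=24 (bin 0011000); offset now 10 = byte 1 bit 2; 38 bits remain
Read 3: bits[10:19] width=9 -> value=402 (bin 110010010); offset now 19 = byte 2 bit 3; 29 bits remain
Read 4: bits[19:22] width=3 -> value=7 (bin 111); offset now 22 = byte 2 bit 6; 26 bits remain

Answer: 0 24 402 7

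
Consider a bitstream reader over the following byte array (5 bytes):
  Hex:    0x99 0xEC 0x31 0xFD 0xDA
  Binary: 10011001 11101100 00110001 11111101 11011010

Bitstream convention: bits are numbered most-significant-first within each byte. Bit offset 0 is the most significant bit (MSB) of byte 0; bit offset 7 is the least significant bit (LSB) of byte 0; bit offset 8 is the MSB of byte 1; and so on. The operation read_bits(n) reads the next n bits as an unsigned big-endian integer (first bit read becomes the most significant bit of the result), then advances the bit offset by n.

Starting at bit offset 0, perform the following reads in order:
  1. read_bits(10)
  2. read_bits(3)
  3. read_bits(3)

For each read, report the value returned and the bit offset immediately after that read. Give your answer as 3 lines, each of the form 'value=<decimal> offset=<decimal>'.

Read 1: bits[0:10] width=10 -> value=615 (bin 1001100111); offset now 10 = byte 1 bit 2; 30 bits remain
Read 2: bits[10:13] width=3 -> value=5 (bin 101); offset now 13 = byte 1 bit 5; 27 bits remain
Read 3: bits[13:16] width=3 -> value=4 (bin 100); offset now 16 = byte 2 bit 0; 24 bits remain

Answer: value=615 offset=10
value=5 offset=13
value=4 offset=16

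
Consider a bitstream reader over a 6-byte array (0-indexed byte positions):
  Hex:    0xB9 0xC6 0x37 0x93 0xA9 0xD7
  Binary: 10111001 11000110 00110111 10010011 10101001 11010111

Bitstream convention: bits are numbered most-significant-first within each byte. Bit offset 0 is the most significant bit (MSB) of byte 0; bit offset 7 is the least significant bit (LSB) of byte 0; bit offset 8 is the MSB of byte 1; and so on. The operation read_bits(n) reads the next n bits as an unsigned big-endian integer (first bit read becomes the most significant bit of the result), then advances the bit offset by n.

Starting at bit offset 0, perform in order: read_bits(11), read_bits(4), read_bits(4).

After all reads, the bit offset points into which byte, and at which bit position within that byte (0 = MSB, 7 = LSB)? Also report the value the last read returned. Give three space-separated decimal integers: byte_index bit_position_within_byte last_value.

Read 1: bits[0:11] width=11 -> value=1486 (bin 10111001110); offset now 11 = byte 1 bit 3; 37 bits remain
Read 2: bits[11:15] width=4 -> value=3 (bin 0011); offset now 15 = byte 1 bit 7; 33 bits remain
Read 3: bits[15:19] width=4 -> value=1 (bin 0001); offset now 19 = byte 2 bit 3; 29 bits remain

Answer: 2 3 1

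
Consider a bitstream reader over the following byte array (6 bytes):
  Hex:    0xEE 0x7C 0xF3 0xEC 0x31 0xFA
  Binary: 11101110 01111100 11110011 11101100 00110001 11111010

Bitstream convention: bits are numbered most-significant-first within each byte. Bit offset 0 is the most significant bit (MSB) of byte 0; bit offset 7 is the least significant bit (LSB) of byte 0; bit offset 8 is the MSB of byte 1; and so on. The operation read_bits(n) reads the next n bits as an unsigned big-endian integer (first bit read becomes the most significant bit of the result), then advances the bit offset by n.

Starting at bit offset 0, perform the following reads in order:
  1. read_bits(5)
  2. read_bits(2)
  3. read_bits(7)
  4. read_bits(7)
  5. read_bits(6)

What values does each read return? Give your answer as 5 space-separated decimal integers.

Read 1: bits[0:5] width=5 -> value=29 (bin 11101); offset now 5 = byte 0 bit 5; 43 bits remain
Read 2: bits[5:7] width=2 -> value=3 (bin 11); offset now 7 = byte 0 bit 7; 41 bits remain
Read 3: bits[7:14] width=7 -> value=31 (bin 0011111); offset now 14 = byte 1 bit 6; 34 bits remain
Read 4: bits[14:21] width=7 -> value=30 (bin 0011110); offset now 21 = byte 2 bit 5; 27 bits remain
Read 5: bits[21:27] width=6 -> value=31 (bin 011111); offset now 27 = byte 3 bit 3; 21 bits remain

Answer: 29 3 31 30 31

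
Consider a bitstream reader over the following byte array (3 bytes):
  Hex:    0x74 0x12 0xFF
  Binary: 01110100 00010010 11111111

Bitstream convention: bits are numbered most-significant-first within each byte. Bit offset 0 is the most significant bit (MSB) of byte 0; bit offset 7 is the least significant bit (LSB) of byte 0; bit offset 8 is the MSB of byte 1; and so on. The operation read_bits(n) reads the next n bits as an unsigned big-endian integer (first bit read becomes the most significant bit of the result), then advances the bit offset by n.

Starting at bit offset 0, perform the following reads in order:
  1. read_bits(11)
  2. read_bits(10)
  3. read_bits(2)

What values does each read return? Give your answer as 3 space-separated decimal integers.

Read 1: bits[0:11] width=11 -> value=928 (bin 01110100000); offset now 11 = byte 1 bit 3; 13 bits remain
Read 2: bits[11:21] width=10 -> value=607 (bin 1001011111); offset now 21 = byte 2 bit 5; 3 bits remain
Read 3: bits[21:23] width=2 -> value=3 (bin 11); offset now 23 = byte 2 bit 7; 1 bits remain

Answer: 928 607 3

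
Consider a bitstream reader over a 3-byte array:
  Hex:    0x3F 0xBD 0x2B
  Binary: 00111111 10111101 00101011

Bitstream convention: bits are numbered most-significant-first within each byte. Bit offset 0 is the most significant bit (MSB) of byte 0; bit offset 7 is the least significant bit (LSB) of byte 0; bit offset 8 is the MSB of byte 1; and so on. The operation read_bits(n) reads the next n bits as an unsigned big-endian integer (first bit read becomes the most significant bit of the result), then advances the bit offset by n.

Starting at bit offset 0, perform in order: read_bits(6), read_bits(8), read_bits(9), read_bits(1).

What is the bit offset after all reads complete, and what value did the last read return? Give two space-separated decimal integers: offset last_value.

Read 1: bits[0:6] width=6 -> value=15 (bin 001111); offset now 6 = byte 0 bit 6; 18 bits remain
Read 2: bits[6:14] width=8 -> value=239 (bin 11101111); offset now 14 = byte 1 bit 6; 10 bits remain
Read 3: bits[14:23] width=9 -> value=149 (bin 010010101); offset now 23 = byte 2 bit 7; 1 bits remain
Read 4: bits[23:24] width=1 -> value=1 (bin 1); offset now 24 = byte 3 bit 0; 0 bits remain

Answer: 24 1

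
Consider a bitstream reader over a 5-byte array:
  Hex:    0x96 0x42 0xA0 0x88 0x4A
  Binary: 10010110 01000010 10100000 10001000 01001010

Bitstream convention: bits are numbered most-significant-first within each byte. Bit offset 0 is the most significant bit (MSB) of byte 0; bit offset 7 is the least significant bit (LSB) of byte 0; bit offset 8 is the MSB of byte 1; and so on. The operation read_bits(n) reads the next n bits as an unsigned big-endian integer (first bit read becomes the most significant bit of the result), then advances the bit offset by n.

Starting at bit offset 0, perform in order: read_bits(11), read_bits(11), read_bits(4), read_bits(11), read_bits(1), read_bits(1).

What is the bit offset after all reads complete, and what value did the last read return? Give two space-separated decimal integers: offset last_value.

Read 1: bits[0:11] width=11 -> value=1202 (bin 10010110010); offset now 11 = byte 1 bit 3; 29 bits remain
Read 2: bits[11:22] width=11 -> value=168 (bin 00010101000); offset now 22 = byte 2 bit 6; 18 bits remain
Read 3: bits[22:26] width=4 -> value=2 (bin 0010); offset now 26 = byte 3 bit 2; 14 bits remain
Read 4: bits[26:37] width=11 -> value=265 (bin 00100001001); offset now 37 = byte 4 bit 5; 3 bits remain
Read 5: bits[37:38] width=1 -> value=0 (bin 0); offset now 38 = byte 4 bit 6; 2 bits remain
Read 6: bits[38:39] width=1 -> value=1 (bin 1); offset now 39 = byte 4 bit 7; 1 bits remain

Answer: 39 1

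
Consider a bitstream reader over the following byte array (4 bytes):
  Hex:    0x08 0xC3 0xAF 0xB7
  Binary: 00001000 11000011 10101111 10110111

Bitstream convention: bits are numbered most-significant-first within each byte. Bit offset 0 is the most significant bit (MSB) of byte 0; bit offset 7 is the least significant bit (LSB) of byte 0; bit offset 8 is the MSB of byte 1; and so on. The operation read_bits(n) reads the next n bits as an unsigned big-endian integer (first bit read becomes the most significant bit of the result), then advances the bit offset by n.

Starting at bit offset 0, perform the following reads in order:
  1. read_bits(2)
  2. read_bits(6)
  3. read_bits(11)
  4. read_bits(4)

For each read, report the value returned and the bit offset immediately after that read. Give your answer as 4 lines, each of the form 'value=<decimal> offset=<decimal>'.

Answer: value=0 offset=2
value=8 offset=8
value=1565 offset=19
value=7 offset=23

Derivation:
Read 1: bits[0:2] width=2 -> value=0 (bin 00); offset now 2 = byte 0 bit 2; 30 bits remain
Read 2: bits[2:8] width=6 -> value=8 (bin 001000); offset now 8 = byte 1 bit 0; 24 bits remain
Read 3: bits[8:19] width=11 -> value=1565 (bin 11000011101); offset now 19 = byte 2 bit 3; 13 bits remain
Read 4: bits[19:23] width=4 -> value=7 (bin 0111); offset now 23 = byte 2 bit 7; 9 bits remain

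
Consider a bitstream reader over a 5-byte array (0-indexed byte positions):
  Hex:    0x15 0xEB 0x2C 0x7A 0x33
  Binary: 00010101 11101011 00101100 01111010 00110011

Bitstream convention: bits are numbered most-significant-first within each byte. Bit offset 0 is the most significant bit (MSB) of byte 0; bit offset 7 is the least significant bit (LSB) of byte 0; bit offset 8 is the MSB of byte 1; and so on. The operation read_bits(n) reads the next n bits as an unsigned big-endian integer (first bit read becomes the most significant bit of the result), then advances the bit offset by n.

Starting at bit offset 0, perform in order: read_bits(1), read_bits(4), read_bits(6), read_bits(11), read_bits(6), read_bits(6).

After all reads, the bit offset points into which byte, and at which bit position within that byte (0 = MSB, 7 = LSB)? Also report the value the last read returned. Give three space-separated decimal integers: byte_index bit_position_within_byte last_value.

Read 1: bits[0:1] width=1 -> value=0 (bin 0); offset now 1 = byte 0 bit 1; 39 bits remain
Read 2: bits[1:5] width=4 -> value=2 (bin 0010); offset now 5 = byte 0 bit 5; 35 bits remain
Read 3: bits[5:11] width=6 -> value=47 (bin 101111); offset now 11 = byte 1 bit 3; 29 bits remain
Read 4: bits[11:22] width=11 -> value=715 (bin 01011001011); offset now 22 = byte 2 bit 6; 18 bits remain
Read 5: bits[22:28] width=6 -> value=7 (bin 000111); offset now 28 = byte 3 bit 4; 12 bits remain
Read 6: bits[28:34] width=6 -> value=40 (bin 101000); offset now 34 = byte 4 bit 2; 6 bits remain

Answer: 4 2 40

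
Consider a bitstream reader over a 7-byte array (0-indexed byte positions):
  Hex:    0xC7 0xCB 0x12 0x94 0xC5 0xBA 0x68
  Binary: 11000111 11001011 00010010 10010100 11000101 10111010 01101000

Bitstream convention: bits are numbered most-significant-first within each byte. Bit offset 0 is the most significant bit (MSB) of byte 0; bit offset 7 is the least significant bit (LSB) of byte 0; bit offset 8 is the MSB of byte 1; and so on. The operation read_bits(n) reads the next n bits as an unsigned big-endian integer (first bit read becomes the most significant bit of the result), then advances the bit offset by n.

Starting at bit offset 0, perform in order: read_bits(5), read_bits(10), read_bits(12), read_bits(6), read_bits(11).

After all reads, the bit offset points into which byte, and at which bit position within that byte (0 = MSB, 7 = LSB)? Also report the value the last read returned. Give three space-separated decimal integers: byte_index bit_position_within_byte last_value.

Read 1: bits[0:5] width=5 -> value=24 (bin 11000); offset now 5 = byte 0 bit 5; 51 bits remain
Read 2: bits[5:15] width=10 -> value=997 (bin 1111100101); offset now 15 = byte 1 bit 7; 41 bits remain
Read 3: bits[15:27] width=12 -> value=2196 (bin 100010010100); offset now 27 = byte 3 bit 3; 29 bits remain
Read 4: bits[27:33] width=6 -> value=41 (bin 101001); offset now 33 = byte 4 bit 1; 23 bits remain
Read 5: bits[33:44] width=11 -> value=1115 (bin 10001011011); offset now 44 = byte 5 bit 4; 12 bits remain

Answer: 5 4 1115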